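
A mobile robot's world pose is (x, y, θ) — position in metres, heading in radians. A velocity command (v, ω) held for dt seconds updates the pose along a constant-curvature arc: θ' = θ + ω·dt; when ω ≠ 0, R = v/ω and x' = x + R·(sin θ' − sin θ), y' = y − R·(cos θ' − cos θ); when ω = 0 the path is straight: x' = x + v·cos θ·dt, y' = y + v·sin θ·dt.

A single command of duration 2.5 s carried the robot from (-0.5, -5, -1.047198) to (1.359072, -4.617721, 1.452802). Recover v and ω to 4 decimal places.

v = 1.0000, ω = 1.0000

Δθ = 1.452802 − -1.047198 = 2.500000
ω = Δθ/dt = 2.500000/2.5 = 1.0000
R = Δx/(sin θ' − sin θ) = 1.0000
v = R·ω = 1.0000·1.0000 = 1.0000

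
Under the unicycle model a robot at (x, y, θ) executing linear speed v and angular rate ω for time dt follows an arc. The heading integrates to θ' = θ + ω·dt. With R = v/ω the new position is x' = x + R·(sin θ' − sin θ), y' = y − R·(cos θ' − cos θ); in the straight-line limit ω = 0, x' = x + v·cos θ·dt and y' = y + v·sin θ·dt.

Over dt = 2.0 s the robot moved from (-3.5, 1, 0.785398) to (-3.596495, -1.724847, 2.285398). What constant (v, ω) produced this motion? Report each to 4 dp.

v = -1.5000, ω = 0.7500

Δθ = 2.285398 − 0.785398 = 1.500000
ω = Δθ/dt = 1.500000/2.0 = 0.7500
R = −Δy/(cos θ' − cos θ) = -2.0000
v = R·ω = -2.0000·0.7500 = -1.5000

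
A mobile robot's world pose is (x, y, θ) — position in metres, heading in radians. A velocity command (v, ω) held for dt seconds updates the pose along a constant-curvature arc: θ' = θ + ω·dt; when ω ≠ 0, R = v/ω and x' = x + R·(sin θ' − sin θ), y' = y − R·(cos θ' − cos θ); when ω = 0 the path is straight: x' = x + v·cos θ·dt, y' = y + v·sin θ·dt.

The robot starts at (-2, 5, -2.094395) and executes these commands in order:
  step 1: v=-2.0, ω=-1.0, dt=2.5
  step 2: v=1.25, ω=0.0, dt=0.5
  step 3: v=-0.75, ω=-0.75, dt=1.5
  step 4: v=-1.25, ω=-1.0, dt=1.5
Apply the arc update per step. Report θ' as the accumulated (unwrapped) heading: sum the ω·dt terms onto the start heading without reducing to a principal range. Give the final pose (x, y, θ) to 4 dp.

step 1: θ'=-4.5944 (R=2.0000) → pose (1.7181, 4.2354, -4.5944)
step 2: θ'=-4.5944 (straight) → pose (1.6446, 4.8561, -4.5944)
step 3: θ'=-5.7194 (R=1.0000) → pose (1.1859, 3.8931, -5.7194)
step 4: θ'=-7.2194 (R=1.2500) → pose (-0.4887, 4.2086, -7.2194)

(-0.4887, 4.2086, -7.2194)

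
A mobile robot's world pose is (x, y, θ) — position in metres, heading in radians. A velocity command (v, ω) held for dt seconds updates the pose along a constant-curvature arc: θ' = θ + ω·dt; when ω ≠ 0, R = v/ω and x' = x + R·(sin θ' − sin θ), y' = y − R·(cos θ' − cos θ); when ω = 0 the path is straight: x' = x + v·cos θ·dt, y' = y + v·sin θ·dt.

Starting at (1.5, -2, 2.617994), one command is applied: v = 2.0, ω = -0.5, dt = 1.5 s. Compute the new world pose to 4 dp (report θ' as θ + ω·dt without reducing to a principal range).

θ' = 2.6180 + -0.5·1.5 = 1.8680
R = v/ω = 2.0/-0.5 = -4.0000
x' = 1.5 + -4.0000·(sin 1.8680 − sin 2.6180) = -0.3246
y' = -2 − -4.0000·(cos 1.8680 − cos 2.6180) = 0.2927

(-0.3246, 0.2927, 1.8680)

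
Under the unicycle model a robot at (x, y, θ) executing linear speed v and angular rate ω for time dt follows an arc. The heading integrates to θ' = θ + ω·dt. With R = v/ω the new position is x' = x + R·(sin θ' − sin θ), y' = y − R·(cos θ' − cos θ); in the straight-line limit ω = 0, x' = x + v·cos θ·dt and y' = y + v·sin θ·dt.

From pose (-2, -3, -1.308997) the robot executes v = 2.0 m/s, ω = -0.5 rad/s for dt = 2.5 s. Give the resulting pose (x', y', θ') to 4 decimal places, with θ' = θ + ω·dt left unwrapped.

(-3.6629, -7.3754, -2.5590)

θ' = -1.3090 + -0.5·2.5 = -2.5590
R = v/ω = 2.0/-0.5 = -4.0000
x' = -2 + -4.0000·(sin -2.5590 − sin -1.3090) = -3.6629
y' = -3 − -4.0000·(cos -2.5590 − cos -1.3090) = -7.3754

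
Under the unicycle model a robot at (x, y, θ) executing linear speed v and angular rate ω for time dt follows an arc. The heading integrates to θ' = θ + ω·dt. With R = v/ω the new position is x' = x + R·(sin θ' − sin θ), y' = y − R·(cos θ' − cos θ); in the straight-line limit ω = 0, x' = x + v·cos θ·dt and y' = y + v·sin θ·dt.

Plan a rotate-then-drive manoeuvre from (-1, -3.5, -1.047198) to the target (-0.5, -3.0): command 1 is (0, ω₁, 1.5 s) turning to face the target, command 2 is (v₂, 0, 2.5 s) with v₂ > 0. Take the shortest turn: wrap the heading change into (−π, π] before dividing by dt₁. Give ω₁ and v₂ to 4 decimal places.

heading to target = atan2(-3−-3.5, -0.5−-1) = 0.7854
Δθ = wrap(0.7854 − -1.0472) = 1.8326; ω₁ = Δθ/dt₁ = 1.2217
distance = √((-0.5−-1)² + (-3−-3.5)²) = 0.7071; v₂ = distance/dt₂ = 0.2828

ω₁ = 1.2217, v₂ = 0.2828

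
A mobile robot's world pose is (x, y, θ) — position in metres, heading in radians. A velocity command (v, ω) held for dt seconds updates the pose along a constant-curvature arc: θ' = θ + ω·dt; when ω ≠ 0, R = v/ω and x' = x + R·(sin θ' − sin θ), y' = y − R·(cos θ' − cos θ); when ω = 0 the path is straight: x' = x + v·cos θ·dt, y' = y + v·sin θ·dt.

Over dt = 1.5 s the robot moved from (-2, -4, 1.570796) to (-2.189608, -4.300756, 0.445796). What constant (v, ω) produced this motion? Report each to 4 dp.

v = -0.2500, ω = -0.7500

Δθ = 0.445796 − 1.570796 = -1.125000
ω = Δθ/dt = -1.125000/1.5 = -0.7500
R = −Δy/(cos θ' − cos θ) = 0.3333
v = R·ω = 0.3333·-0.7500 = -0.2500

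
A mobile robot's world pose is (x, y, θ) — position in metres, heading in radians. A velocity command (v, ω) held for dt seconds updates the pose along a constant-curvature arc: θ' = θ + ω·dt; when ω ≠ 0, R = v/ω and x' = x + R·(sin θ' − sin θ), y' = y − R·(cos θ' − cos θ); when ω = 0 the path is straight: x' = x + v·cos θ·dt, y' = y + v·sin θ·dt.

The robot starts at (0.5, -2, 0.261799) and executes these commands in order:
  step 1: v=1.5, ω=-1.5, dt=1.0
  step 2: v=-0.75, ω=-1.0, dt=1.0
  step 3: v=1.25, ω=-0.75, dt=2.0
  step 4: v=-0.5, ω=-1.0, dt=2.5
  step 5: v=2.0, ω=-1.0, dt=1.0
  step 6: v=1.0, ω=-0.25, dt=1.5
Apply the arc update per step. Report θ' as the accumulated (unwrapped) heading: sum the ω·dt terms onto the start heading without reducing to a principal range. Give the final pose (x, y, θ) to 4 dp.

(1.6619, -5.3899, -7.6132)

step 1: θ'=-1.2382 (R=-1.0000) → pose (1.7040, -2.6394, -1.2382)
step 2: θ'=-2.2382 (R=0.7500) → pose (1.8238, -1.9303, -2.2382)
step 3: θ'=-3.7382 (R=-1.6667) → pose (-0.4216, -2.2775, -3.7382)
step 4: θ'=-6.2382 (R=0.5000) → pose (-0.6800, -3.1906, -6.2382)
step 5: θ'=-7.2382 (R=-2.0000) → pose (1.0425, -4.0334, -7.2382)
step 6: θ'=-7.6132 (R=-4.0000) → pose (1.6619, -5.3899, -7.6132)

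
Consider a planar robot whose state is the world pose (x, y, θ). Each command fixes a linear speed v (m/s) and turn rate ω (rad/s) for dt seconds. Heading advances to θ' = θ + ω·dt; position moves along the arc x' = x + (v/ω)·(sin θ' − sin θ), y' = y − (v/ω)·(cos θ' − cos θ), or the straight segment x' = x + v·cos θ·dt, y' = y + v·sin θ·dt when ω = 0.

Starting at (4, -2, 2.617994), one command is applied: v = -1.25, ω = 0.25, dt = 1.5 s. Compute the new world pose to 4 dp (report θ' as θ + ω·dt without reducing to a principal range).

θ' = 2.6180 + 0.25·1.5 = 2.9930
R = v/ω = -1.25/0.25 = -5.0000
x' = 4 + -5.0000·(sin 2.9930 − sin 2.6180) = 5.7597
y' = -2 − -5.0000·(cos 2.9930 − cos 2.6180) = -2.6148

(5.7597, -2.6148, 2.9930)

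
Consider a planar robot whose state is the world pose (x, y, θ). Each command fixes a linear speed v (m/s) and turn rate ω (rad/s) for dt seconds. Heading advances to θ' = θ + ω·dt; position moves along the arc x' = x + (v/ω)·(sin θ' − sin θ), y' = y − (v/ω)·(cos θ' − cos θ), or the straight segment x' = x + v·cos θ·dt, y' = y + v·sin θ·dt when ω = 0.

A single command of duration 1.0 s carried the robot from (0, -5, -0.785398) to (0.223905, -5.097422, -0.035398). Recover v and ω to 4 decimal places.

v = 0.2500, ω = 0.7500

Δθ = -0.035398 − -0.785398 = 0.750000
ω = Δθ/dt = 0.750000/1.0 = 0.7500
R = Δx/(sin θ' − sin θ) = 0.3333
v = R·ω = 0.3333·0.7500 = 0.2500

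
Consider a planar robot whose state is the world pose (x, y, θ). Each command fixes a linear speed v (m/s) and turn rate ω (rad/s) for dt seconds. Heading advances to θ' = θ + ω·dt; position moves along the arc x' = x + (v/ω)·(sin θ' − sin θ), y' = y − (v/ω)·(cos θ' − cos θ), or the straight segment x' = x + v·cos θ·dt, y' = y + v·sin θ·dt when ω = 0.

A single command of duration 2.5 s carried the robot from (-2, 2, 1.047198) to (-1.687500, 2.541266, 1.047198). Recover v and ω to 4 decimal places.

v = 0.2500, ω = 0.0000

Δθ = 1.047198 − 1.047198 = 0.000000
ω = Δθ/dt = 0.000000/2.5 = 0.0000
ω = 0 → v = (Δx·cos θ + Δy·sin θ)/dt = 0.2500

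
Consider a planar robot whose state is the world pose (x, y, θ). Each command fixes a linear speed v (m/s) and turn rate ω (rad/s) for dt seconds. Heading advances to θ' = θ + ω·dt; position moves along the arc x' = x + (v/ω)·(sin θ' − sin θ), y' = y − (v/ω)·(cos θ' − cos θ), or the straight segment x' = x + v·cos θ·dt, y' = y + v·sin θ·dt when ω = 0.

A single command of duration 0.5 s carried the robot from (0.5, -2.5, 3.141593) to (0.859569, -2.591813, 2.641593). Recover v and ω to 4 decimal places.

Δθ = 2.641593 − 3.141593 = -0.500000
ω = Δθ/dt = -0.500000/0.5 = -1.0000
R = Δx/(sin θ' − sin θ) = 0.7500
v = R·ω = 0.7500·-1.0000 = -0.7500

v = -0.7500, ω = -1.0000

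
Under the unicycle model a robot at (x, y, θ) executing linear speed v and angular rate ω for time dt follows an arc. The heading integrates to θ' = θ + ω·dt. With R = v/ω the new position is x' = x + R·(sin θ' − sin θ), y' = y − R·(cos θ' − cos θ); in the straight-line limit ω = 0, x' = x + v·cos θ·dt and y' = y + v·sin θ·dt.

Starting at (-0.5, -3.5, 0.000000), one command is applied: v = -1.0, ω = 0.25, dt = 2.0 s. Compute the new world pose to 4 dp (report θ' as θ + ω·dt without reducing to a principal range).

(-2.4177, -3.9897, 0.5000)

θ' = 0.0000 + 0.25·2.0 = 0.5000
R = v/ω = -1.0/0.25 = -4.0000
x' = -0.5 + -4.0000·(sin 0.5000 − sin 0.0000) = -2.4177
y' = -3.5 − -4.0000·(cos 0.5000 − cos 0.0000) = -3.9897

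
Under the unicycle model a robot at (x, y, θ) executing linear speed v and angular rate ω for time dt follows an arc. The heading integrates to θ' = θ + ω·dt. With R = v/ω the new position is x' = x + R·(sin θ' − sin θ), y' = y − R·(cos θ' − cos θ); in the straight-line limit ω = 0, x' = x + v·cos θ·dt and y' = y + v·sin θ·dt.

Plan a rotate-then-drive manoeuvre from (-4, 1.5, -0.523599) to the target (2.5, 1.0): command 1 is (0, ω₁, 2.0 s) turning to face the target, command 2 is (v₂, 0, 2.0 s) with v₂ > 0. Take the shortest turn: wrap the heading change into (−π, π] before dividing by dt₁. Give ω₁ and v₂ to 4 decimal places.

ω₁ = 0.2234, v₂ = 3.2596

heading to target = atan2(1−1.5, 2.5−-4) = -0.0768
Δθ = wrap(-0.0768 − -0.5236) = 0.4468; ω₁ = Δθ/dt₁ = 0.2234
distance = √((2.5−-4)² + (1−1.5)²) = 6.5192; v₂ = distance/dt₂ = 3.2596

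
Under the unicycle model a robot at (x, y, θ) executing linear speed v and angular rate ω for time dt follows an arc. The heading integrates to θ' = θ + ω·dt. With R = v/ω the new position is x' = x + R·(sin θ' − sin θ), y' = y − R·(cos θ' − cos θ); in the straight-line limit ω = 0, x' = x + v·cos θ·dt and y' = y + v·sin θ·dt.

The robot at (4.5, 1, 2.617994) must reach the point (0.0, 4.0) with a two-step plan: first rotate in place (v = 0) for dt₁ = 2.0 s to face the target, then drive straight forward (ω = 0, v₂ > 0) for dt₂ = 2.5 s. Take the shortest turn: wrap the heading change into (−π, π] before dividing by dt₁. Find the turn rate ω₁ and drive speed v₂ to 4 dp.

ω₁ = -0.0322, v₂ = 2.1633

heading to target = atan2(4−1, 0−4.5) = 2.5536
Δθ = wrap(2.5536 − 2.6180) = -0.0644; ω₁ = Δθ/dt₁ = -0.0322
distance = √((0−4.5)² + (4−1)²) = 5.4083; v₂ = distance/dt₂ = 2.1633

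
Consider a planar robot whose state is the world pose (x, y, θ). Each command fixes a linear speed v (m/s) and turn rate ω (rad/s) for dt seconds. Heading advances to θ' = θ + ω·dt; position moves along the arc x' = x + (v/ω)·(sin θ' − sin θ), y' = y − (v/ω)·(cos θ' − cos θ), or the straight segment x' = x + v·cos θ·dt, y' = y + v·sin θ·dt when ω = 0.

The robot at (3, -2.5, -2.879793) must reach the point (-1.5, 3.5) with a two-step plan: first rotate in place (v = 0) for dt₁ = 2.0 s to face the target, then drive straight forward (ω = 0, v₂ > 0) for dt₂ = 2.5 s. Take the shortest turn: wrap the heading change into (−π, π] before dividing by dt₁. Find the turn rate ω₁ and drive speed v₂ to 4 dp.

ω₁ = -0.5945, v₂ = 3.0000

heading to target = atan2(3.5−-2.5, -1.5−3) = 2.2143
Δθ = wrap(2.2143 − -2.8798) = -1.1891; ω₁ = Δθ/dt₁ = -0.5945
distance = √((-1.5−3)² + (3.5−-2.5)²) = 7.5000; v₂ = distance/dt₂ = 3.0000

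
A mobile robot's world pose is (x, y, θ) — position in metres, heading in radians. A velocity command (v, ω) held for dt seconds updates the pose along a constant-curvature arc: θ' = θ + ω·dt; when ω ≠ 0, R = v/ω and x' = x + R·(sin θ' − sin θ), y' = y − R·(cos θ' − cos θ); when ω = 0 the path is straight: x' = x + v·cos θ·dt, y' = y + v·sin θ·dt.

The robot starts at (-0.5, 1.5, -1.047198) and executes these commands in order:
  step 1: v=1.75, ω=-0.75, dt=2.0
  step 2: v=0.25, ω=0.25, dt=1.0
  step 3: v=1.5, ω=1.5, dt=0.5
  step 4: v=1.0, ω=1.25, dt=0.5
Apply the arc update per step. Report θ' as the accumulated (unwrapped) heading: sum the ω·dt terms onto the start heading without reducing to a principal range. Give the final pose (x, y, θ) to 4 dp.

(-1.4915, -2.9163, -0.9222)

step 1: θ'=-2.5472 (R=-2.3333) → pose (-1.2140, -1.5998, -2.5472)
step 2: θ'=-2.2972 (R=1.0000) → pose (-1.4016, -1.7641, -2.2972)
step 3: θ'=-1.5472 (R=1.0000) → pose (-1.6538, -2.4519, -1.5472)
step 4: θ'=-0.9222 (R=0.8000) → pose (-1.4915, -2.9163, -0.9222)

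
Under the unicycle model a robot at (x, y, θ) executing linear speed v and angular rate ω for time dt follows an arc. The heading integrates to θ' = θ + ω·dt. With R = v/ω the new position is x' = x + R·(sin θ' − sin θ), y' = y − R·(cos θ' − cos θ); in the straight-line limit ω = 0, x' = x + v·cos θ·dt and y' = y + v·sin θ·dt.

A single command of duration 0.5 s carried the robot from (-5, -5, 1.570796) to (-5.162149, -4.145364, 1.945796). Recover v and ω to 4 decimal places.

Δθ = 1.945796 − 1.570796 = 0.375000
ω = Δθ/dt = 0.375000/0.5 = 0.7500
R = −Δy/(cos θ' − cos θ) = 2.3333
v = R·ω = 2.3333·0.7500 = 1.7500

v = 1.7500, ω = 0.7500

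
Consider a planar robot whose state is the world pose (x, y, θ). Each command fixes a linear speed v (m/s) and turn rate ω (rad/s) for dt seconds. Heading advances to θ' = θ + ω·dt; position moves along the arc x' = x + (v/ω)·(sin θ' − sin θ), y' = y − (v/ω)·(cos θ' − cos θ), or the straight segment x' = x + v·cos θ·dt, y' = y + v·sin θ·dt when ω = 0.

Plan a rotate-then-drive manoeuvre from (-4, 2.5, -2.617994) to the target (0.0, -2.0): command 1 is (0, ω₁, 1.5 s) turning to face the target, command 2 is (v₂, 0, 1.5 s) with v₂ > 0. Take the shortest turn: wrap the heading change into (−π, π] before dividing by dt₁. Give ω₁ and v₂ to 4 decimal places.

heading to target = atan2(-2−2.5, 0−-4) = -0.8442
Δθ = wrap(-0.8442 − -2.6180) = 1.7738; ω₁ = Δθ/dt₁ = 1.1826
distance = √((0−-4)² + (-2−2.5)²) = 6.0208; v₂ = distance/dt₂ = 4.0139

ω₁ = 1.1826, v₂ = 4.0139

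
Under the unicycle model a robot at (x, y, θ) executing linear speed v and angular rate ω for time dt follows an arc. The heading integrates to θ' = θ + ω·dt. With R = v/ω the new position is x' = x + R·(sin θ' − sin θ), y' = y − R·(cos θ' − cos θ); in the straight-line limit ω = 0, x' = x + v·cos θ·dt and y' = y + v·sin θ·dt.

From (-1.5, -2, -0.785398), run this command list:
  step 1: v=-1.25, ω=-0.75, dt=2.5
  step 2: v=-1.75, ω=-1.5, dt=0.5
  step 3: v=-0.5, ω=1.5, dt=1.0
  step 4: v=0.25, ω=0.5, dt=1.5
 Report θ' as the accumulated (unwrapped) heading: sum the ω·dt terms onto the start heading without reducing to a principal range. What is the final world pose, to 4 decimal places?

step 1: θ'=-2.6604 (R=1.6667) → pose (-1.0929, 0.6559, -2.6604)
step 2: θ'=-3.4104 (R=1.1667) → pose (-0.2431, 0.7465, -3.4104)
step 3: θ'=-1.9104 (R=-0.3333) → pose (0.1598, 0.9568, -1.9104)
step 4: θ'=-1.1604 (R=0.5000) → pose (0.1727, 0.5908, -1.1604)

(0.1727, 0.5908, -1.1604)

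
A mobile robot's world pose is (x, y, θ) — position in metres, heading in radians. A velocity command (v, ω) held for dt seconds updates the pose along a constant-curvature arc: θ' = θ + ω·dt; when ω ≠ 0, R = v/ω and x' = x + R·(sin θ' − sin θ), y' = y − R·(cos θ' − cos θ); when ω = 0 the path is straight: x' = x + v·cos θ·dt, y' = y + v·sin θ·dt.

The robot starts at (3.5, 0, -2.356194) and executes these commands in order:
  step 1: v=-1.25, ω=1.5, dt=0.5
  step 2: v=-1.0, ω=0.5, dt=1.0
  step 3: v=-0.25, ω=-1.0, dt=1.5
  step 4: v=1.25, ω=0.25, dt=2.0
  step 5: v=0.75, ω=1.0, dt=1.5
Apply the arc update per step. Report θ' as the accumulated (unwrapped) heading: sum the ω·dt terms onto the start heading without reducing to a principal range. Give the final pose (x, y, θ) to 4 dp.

step 1: θ'=-1.6062 (R=-0.8333) → pose (3.7436, 0.5598, -1.6062)
step 2: θ'=-1.1062 (R=-2.0000) → pose (3.5328, 1.5267, -1.1062)
step 3: θ'=-2.6062 (R=0.2500) → pose (3.6288, 1.8537, -2.6062)
step 4: θ'=-2.1062 (R=5.0000) → pose (1.8794, 0.1043, -2.1062)
step 5: θ'=-0.6062 (R=0.7500) → pose (2.0971, -0.8947, -0.6062)

(2.0971, -0.8947, -0.6062)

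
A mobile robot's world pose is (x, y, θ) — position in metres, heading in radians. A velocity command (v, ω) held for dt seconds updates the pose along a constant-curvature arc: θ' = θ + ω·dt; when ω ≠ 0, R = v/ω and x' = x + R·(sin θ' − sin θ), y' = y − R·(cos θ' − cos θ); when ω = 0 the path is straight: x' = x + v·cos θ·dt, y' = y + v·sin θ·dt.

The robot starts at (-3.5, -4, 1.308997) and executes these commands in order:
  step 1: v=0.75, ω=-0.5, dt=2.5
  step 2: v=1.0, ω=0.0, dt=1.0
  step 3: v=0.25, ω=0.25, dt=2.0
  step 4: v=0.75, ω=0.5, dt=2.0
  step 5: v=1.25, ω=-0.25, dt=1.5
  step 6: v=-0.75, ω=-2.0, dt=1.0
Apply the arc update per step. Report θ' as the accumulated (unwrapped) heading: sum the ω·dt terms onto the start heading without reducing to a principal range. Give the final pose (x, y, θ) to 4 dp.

(-0.2169, 0.2842, -0.8160)

step 1: θ'=0.0590 (R=-1.5000) → pose (-2.1396, -2.8908, 0.0590)
step 2: θ'=0.0590 (straight) → pose (-1.1413, -2.8319, 0.0590)
step 3: θ'=0.5590 (R=1.0000) → pose (-0.6699, -2.6814, 0.5590)
step 4: θ'=1.5590 (R=1.5000) → pose (0.0345, -1.4274, 1.5590)
step 5: θ'=1.1840 (R=-5.0000) → pose (0.4035, 0.3997, 1.1840)
step 6: θ'=-0.8160 (R=0.3750) → pose (-0.2169, 0.2842, -0.8160)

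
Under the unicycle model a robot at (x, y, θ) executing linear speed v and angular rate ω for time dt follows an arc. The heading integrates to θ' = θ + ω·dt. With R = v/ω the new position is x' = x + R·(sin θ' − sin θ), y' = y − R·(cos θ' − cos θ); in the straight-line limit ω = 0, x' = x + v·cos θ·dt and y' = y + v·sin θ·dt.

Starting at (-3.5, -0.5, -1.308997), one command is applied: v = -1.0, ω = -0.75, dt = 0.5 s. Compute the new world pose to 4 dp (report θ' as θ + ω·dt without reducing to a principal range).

θ' = -1.3090 + -0.75·0.5 = -1.6840
R = v/ω = -1.0/-0.75 = 1.3333
x' = -3.5 + 1.3333·(sin -1.6840 − sin -1.3090) = -3.5369
y' = -0.5 − 1.3333·(cos -1.6840 − cos -1.3090) = -0.0043

(-3.5369, -0.0043, -1.6840)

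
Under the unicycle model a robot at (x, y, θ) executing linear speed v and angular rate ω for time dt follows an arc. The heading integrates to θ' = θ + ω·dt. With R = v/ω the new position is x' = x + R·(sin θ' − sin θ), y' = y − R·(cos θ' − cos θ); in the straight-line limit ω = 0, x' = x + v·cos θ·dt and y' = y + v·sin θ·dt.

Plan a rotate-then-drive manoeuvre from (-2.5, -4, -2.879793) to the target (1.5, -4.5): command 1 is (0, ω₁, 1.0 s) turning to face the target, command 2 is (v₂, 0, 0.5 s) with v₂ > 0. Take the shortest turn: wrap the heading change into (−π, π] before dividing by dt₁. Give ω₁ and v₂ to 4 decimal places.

heading to target = atan2(-4.5−-4, 1.5−-2.5) = -0.1244
Δθ = wrap(-0.1244 − -2.8798) = 2.7554; ω₁ = Δθ/dt₁ = 2.7554
distance = √((1.5−-2.5)² + (-4.5−-4)²) = 4.0311; v₂ = distance/dt₂ = 8.0623

ω₁ = 2.7554, v₂ = 8.0623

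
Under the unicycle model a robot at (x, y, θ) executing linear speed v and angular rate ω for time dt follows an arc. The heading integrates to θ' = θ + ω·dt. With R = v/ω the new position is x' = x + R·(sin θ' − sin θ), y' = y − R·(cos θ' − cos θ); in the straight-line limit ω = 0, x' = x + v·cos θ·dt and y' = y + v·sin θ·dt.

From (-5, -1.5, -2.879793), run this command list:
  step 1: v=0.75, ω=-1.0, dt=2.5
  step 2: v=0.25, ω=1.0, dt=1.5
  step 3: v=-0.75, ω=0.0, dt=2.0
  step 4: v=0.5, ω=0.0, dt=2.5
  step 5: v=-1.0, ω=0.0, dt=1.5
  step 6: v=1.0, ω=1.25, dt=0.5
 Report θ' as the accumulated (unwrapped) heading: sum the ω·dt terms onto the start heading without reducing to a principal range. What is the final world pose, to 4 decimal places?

step 1: θ'=-5.3798 (R=-0.7500) → pose (-5.7832, -0.3113, -5.3798)
step 2: θ'=-3.8798 (R=0.2500) → pose (-5.8113, 0.0283, -3.8798)
step 3: θ'=-3.8798 (straight) → pose (-4.7018, -0.9811, -3.8798)
step 4: θ'=-3.8798 (straight) → pose (-5.6264, -0.1399, -3.8798)
step 5: θ'=-3.8798 (straight) → pose (-4.5169, -1.1494, -3.8798)
step 6: θ'=-3.2548 (R=0.8000) → pose (-4.9649, -0.9462, -3.2548)

(-4.9649, -0.9462, -3.2548)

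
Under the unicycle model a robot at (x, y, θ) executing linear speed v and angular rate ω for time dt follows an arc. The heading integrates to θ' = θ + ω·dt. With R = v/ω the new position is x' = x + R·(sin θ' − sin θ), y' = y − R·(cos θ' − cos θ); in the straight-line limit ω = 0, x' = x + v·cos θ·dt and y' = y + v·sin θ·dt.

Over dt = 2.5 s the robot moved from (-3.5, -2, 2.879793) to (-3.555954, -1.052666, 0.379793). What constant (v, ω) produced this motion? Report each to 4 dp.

Δθ = 0.379793 − 2.879793 = -2.500000
ω = Δθ/dt = -2.500000/2.5 = -1.0000
R = −Δy/(cos θ' − cos θ) = -0.5000
v = R·ω = -0.5000·-1.0000 = 0.5000

v = 0.5000, ω = -1.0000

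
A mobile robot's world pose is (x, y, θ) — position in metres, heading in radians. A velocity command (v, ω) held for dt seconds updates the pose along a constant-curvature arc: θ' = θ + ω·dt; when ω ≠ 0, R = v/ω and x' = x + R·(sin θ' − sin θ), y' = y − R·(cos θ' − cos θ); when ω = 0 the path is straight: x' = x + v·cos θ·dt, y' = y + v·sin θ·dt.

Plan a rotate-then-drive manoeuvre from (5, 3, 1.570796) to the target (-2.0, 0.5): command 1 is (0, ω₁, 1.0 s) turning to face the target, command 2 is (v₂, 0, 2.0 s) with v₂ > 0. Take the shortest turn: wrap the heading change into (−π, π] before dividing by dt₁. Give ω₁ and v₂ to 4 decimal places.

ω₁ = 1.9138, v₂ = 3.7165

heading to target = atan2(0.5−3, -2−5) = -2.7986
Δθ = wrap(-2.7986 − 1.5708) = 1.9138; ω₁ = Δθ/dt₁ = 1.9138
distance = √((-2−5)² + (0.5−3)²) = 7.4330; v₂ = distance/dt₂ = 3.7165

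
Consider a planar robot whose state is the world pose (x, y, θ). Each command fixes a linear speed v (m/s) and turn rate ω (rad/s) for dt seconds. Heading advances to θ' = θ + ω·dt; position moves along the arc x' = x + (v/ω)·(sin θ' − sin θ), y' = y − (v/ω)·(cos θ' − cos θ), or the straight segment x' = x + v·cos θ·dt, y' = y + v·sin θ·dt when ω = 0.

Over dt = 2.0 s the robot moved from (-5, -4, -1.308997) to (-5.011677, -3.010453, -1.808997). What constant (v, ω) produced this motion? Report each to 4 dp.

Δθ = -1.808997 − -1.308997 = -0.500000
ω = Δθ/dt = -0.500000/2.0 = -0.2500
R = −Δy/(cos θ' − cos θ) = 2.0000
v = R·ω = 2.0000·-0.2500 = -0.5000

v = -0.5000, ω = -0.2500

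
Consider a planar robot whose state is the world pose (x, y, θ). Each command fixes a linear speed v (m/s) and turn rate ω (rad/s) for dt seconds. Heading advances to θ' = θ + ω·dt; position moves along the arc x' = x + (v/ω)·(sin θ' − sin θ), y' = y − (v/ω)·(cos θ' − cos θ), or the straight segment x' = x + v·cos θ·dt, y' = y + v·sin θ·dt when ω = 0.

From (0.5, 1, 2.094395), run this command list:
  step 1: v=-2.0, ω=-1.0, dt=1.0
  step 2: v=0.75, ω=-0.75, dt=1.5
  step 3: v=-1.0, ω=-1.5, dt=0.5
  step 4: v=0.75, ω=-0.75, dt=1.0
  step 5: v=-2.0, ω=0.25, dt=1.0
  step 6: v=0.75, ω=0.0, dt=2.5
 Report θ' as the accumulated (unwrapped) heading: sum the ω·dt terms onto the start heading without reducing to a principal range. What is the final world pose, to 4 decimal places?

(1.5197, -0.6828, -1.2806)

step 1: θ'=1.0944 (R=2.0000) → pose (0.5453, -0.9172, 1.0944)
step 2: θ'=-0.0306 (R=-1.0000) → pose (1.4645, -0.3762, -0.0306)
step 3: θ'=-0.7806 (R=0.6667) → pose (1.0158, -0.1835, -0.7806)
step 4: θ'=-1.5306 (R=-1.0000) → pose (1.3112, -0.8538, -1.5306)
step 5: θ'=-1.2806 (R=-8.0000) → pose (0.9832, 1.1138, -1.2806)
step 6: θ'=-1.2806 (straight) → pose (1.5197, -0.6828, -1.2806)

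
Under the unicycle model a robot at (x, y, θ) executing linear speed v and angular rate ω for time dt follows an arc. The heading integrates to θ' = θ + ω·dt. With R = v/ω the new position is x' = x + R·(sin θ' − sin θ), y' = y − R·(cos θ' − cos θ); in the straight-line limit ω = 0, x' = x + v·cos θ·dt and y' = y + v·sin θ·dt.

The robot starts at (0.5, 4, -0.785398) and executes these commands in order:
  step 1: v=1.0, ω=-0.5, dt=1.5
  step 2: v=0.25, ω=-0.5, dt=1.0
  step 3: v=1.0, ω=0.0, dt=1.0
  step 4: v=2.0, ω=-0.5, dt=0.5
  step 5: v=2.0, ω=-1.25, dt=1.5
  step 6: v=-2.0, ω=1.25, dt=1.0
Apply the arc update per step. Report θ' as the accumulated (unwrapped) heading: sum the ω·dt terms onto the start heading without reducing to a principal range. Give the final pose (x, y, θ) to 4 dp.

(-0.8127, 0.1829, -2.9104)

step 1: θ'=-1.5354 (R=-2.0000) → pose (1.0845, 2.6566, -1.5354)
step 2: θ'=-2.0354 (R=-0.5000) → pose (1.0318, 2.4148, -2.0354)
step 3: θ'=-2.0354 (straight) → pose (0.5838, 1.5208, -2.0354)
step 4: θ'=-2.2854 (R=-4.0000) → pose (0.0292, 0.6918, -2.2854)
step 5: θ'=-4.1604 (R=-1.6000) → pose (-2.5417, 0.9013, -4.1604)
step 6: θ'=-2.9104 (R=-1.6000) → pose (-0.8127, 0.1829, -2.9104)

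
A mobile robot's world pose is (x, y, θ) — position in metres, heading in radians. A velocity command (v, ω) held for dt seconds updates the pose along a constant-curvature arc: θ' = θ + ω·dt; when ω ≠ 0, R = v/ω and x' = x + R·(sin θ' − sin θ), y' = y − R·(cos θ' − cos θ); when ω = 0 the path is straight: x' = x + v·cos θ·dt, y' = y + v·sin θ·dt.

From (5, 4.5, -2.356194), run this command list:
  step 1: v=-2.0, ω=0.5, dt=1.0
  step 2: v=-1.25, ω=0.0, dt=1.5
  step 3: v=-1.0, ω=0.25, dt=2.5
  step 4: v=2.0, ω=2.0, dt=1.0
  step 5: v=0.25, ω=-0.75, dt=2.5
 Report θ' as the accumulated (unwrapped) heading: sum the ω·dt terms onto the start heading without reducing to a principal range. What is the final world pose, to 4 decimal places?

(8.6389, 9.9842, -1.1062)

step 1: θ'=-1.8562 (R=-4.0000) → pose (6.0098, 6.2023, -1.8562)
step 2: θ'=-1.8562 (straight) → pose (6.5377, 8.0014, -1.8562)
step 3: θ'=-1.2312 (R=-4.0000) → pose (6.4710, 10.4600, -1.2312)
step 4: θ'=0.7688 (R=1.0000) → pose (8.1092, 10.0744, 0.7688)
step 5: θ'=-1.1062 (R=-0.3333) → pose (8.6389, 9.9842, -1.1062)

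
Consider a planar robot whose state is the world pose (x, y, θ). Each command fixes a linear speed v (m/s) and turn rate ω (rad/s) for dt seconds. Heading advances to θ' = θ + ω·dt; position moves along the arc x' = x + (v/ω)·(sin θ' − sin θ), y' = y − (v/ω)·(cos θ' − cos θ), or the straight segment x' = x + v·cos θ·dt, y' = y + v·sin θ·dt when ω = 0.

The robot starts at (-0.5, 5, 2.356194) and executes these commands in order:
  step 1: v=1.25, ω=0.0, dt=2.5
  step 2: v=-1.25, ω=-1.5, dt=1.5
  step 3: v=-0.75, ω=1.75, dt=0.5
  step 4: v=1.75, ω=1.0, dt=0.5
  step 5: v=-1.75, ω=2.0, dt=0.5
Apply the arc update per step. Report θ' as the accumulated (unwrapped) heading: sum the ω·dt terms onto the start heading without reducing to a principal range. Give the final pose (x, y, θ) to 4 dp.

(-2.8982, 5.6511, 2.4812)

step 1: θ'=2.3562 (straight) → pose (-2.7097, 7.2097, 2.3562)
step 2: θ'=0.1062 (R=0.8333) → pose (-3.2106, 5.7918, 0.1062)
step 3: θ'=0.9812 (R=-0.4286) → pose (-3.5214, 5.6040, 0.9812)
step 4: θ'=1.4812 (R=1.7500) → pose (-3.2330, 6.4204, 1.4812)
step 5: θ'=2.4812 (R=-0.8750) → pose (-2.8982, 5.6511, 2.4812)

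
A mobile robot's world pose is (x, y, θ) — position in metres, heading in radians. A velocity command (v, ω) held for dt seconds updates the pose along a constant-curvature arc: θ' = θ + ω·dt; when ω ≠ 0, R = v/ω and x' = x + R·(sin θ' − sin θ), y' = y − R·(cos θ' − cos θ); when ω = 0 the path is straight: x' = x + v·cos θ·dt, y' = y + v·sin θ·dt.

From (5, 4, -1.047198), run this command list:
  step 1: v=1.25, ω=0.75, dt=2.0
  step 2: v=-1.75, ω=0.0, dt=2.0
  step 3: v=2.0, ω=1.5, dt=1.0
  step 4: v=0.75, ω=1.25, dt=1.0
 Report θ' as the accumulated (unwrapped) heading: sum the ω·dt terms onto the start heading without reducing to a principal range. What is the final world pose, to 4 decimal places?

(4.0857, 3.8746, 3.2028)

step 1: θ'=0.4528 (R=1.6667) → pose (7.1725, 3.3346, 0.4528)
step 2: θ'=0.4528 (straight) → pose (4.0252, 1.8034, 0.4528)
step 3: θ'=1.9528 (R=1.3333) → pose (4.6791, 3.4994, 1.9528)
step 4: θ'=3.2028 (R=0.6000) → pose (4.0857, 3.8746, 3.2028)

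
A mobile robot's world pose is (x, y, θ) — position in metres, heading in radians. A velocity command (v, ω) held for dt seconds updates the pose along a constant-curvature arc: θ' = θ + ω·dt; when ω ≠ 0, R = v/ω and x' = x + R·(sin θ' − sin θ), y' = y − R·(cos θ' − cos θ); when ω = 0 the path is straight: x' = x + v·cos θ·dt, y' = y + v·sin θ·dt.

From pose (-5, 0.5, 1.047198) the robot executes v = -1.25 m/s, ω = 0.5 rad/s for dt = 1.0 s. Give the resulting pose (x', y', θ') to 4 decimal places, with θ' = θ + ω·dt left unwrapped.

(-5.3342, -0.6910, 1.5472)

θ' = 1.0472 + 0.5·1.0 = 1.5472
R = v/ω = -1.25/0.5 = -2.5000
x' = -5 + -2.5000·(sin 1.5472 − sin 1.0472) = -5.3342
y' = 0.5 − -2.5000·(cos 1.5472 − cos 1.0472) = -0.6910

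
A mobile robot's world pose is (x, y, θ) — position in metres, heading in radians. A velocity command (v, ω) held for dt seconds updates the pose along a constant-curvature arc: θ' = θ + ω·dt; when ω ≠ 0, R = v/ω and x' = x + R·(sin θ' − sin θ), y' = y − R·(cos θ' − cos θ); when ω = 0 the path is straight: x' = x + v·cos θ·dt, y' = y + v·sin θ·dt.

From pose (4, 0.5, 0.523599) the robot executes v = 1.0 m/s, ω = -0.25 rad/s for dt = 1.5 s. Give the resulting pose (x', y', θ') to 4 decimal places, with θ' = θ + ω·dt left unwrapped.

θ' = 0.5236 + -0.25·1.5 = 0.1486
R = v/ω = 1.0/-0.25 = -4.0000
x' = 4 + -4.0000·(sin 0.1486 − sin 0.5236) = 5.4078
y' = 0.5 − -4.0000·(cos 0.1486 − cos 0.5236) = 0.9918

(5.4078, 0.9918, 0.1486)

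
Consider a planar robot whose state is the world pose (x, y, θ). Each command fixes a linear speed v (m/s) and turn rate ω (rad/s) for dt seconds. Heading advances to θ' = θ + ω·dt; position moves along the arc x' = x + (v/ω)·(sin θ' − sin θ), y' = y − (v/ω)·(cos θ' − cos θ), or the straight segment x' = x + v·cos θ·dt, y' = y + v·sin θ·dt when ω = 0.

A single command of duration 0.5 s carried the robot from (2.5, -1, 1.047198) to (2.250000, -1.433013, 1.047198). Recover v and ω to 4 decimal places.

v = -1.0000, ω = 0.0000

Δθ = 1.047198 − 1.047198 = 0.000000
ω = Δθ/dt = 0.000000/0.5 = 0.0000
ω = 0 → v = (Δx·cos θ + Δy·sin θ)/dt = -1.0000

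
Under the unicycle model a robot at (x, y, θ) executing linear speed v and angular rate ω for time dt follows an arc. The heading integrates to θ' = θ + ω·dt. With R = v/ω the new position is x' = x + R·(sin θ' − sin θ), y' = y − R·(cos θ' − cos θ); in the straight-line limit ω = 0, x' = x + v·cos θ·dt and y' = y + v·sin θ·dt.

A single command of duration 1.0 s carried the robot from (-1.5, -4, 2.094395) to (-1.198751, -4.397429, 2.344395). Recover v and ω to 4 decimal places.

Δθ = 2.344395 − 2.094395 = 0.250000
ω = Δθ/dt = 0.250000/1.0 = 0.2500
R = −Δy/(cos θ' − cos θ) = -2.0000
v = R·ω = -2.0000·0.2500 = -0.5000

v = -0.5000, ω = 0.2500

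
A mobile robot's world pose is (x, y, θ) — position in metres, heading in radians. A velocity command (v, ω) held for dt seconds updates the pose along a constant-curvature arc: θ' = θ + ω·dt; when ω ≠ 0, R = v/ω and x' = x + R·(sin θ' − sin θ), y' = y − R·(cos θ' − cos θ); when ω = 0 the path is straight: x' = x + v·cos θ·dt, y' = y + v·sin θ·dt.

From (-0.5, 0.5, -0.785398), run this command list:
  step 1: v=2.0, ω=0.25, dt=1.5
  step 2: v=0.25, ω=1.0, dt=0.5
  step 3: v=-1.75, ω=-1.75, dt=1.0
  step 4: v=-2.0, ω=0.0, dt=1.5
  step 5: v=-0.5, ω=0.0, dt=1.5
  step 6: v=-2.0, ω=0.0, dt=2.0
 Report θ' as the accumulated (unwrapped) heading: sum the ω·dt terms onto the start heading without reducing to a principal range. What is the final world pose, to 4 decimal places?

step 1: θ'=-0.4104 (R=8.0000) → pose (1.9651, -1.1788, -0.4104)
step 2: θ'=0.0896 (R=0.2500) → pose (2.0872, -1.1986, 0.0896)
step 3: θ'=-1.6604 (R=1.0000) → pose (1.0017, -0.1131, -1.6604)
step 4: θ'=-1.6604 (straight) → pose (1.2701, 2.8748, -1.6604)
step 5: θ'=-1.6604 (straight) → pose (1.3373, 3.6218, -1.6604)
step 6: θ'=-1.6604 (straight) → pose (1.6952, 7.6058, -1.6604)

(1.6952, 7.6058, -1.6604)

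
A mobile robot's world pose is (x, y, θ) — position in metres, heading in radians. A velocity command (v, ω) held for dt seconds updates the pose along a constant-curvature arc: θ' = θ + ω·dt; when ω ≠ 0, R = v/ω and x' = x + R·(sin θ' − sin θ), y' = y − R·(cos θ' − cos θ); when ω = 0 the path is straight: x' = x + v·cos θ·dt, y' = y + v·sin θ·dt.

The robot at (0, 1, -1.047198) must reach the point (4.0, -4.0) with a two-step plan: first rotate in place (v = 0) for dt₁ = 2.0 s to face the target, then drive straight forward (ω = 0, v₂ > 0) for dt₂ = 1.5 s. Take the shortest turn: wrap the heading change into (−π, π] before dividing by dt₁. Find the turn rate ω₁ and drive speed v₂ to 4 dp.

heading to target = atan2(-4−1, 4−0) = -0.8961
Δθ = wrap(-0.8961 − -1.0472) = 0.1511; ω₁ = Δθ/dt₁ = 0.0756
distance = √((4−0)² + (-4−1)²) = 6.4031; v₂ = distance/dt₂ = 4.2687

ω₁ = 0.0756, v₂ = 4.2687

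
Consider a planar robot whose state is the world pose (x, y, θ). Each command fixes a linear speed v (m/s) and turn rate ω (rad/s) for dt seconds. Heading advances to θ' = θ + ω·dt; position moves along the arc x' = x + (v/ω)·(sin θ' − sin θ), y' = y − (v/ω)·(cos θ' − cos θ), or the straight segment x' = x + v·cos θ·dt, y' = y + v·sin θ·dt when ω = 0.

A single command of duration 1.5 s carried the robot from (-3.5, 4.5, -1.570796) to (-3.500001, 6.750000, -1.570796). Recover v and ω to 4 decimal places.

Δθ = -1.570796 − -1.570796 = 0.000000
ω = Δθ/dt = 0.000000/1.5 = 0.0000
ω = 0 → v = (Δx·cos θ + Δy·sin θ)/dt = -1.5000

v = -1.5000, ω = 0.0000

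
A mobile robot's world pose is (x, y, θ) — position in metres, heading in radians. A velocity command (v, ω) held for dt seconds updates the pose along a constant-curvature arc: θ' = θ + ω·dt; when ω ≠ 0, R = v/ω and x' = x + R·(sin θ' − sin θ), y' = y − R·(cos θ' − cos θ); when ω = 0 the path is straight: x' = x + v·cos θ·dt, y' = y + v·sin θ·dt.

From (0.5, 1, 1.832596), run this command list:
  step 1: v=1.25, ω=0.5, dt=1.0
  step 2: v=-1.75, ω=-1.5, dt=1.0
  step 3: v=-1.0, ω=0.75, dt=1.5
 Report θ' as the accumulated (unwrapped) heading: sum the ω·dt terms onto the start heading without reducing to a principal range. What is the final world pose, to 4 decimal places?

(-0.3356, -0.9121, 1.9576)

step 1: θ'=2.3326 (R=2.5000) → pose (-0.1058, 2.0785, 2.3326)
step 2: θ'=0.8326 (R=1.1667) → pose (-0.0871, 0.4881, 0.8326)
step 3: θ'=1.9576 (R=-1.3333) → pose (-0.3356, -0.9121, 1.9576)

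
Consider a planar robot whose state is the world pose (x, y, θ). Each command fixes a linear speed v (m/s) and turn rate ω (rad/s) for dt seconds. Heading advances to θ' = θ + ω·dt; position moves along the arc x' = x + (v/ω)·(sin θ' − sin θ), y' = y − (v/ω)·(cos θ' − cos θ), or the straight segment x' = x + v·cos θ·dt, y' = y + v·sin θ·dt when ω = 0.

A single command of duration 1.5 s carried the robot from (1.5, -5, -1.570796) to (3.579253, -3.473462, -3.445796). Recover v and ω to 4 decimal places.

v = -2.0000, ω = -1.2500

Δθ = -3.445796 − -1.570796 = -1.875000
ω = Δθ/dt = -1.875000/1.5 = -1.2500
R = Δx/(sin θ' − sin θ) = 1.6000
v = R·ω = 1.6000·-1.2500 = -2.0000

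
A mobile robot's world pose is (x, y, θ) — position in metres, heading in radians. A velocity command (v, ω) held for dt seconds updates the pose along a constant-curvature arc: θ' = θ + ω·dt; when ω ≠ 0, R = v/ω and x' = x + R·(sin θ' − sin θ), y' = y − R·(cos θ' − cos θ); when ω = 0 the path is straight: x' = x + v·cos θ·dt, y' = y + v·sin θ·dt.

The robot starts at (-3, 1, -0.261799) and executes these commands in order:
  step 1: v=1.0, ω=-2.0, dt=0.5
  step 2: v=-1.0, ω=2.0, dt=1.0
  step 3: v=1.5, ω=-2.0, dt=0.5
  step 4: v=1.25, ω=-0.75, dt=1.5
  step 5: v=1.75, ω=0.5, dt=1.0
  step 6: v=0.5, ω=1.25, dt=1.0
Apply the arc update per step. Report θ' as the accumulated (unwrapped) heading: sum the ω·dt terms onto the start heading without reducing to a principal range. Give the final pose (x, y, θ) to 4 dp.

step 1: θ'=-1.2618 (R=-0.5000) → pose (-2.6531, 0.6691, -1.2618)
step 2: θ'=0.7382 (R=-0.5000) → pose (-3.4659, 0.8869, 0.7382)
step 3: θ'=-0.2618 (R=-0.7500) → pose (-2.7671, 1.0566, -0.2618)
step 4: θ'=-1.3868 (R=-1.6667) → pose (-1.5599, -0.2484, -1.3868)
step 5: θ'=-0.8868 (R=3.5000) → pose (-0.8317, -1.8197, -0.8868)
step 6: θ'=0.3632 (R=0.4000) → pose (-0.3795, -1.9408, 0.3632)

(-0.3795, -1.9408, 0.3632)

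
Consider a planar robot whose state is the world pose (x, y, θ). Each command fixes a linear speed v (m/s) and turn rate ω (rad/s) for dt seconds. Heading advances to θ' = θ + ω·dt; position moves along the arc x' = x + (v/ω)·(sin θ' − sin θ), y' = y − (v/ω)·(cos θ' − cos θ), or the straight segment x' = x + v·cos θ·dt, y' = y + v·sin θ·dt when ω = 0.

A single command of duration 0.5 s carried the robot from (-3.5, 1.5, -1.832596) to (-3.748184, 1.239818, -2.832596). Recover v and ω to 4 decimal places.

v = 0.7500, ω = -2.0000

Δθ = -2.832596 − -1.832596 = -1.000000
ω = Δθ/dt = -1.000000/0.5 = -2.0000
R = −Δy/(cos θ' − cos θ) = -0.3750
v = R·ω = -0.3750·-2.0000 = 0.7500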